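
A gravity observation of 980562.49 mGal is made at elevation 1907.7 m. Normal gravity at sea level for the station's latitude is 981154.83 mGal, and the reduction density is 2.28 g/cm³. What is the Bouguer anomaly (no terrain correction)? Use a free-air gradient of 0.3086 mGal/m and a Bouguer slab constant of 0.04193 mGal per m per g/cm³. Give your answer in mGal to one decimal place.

Free-air correction = 0.3086 × 1907.7 = 588.72 mGal
Free-air anomaly = 980562.49 − 981154.83 + (588.72) = -3.62 mGal
Bouguer slab correction = 0.04193 × 2.28 × 1907.7 = 182.38 mGal
Simple Bouguer anomaly = -3.62 − (182.38) = -186.00 mGal

-186.0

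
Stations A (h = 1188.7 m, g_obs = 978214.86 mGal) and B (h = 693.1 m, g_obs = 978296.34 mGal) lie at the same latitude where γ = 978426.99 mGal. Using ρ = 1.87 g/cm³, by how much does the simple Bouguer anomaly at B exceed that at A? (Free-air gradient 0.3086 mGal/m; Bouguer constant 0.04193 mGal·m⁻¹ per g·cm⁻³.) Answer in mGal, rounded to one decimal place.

-32.6

Δg_SB(A) = 978214.86 − 978426.99 + 0.3086×1188.7 − 0.04193×1.87×1188.7 = 61.50 mGal
Δg_SB(B) = 978296.34 − 978426.99 + 0.3086×693.1 − 0.04193×1.87×693.1 = 28.90 mGal
Difference = 28.90 − (61.50) = -32.60 mGal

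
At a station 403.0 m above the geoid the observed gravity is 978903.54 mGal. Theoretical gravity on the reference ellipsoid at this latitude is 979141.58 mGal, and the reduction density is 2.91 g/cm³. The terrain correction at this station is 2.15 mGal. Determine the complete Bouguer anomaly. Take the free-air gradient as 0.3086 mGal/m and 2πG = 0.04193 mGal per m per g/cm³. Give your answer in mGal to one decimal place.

-160.7

Free-air correction = 0.3086 × 403.0 = 124.37 mGal
Free-air anomaly = 978903.54 − 979141.58 + (124.37) = -113.67 mGal
Bouguer slab correction = 0.04193 × 2.91 × 403.0 = 49.17 mGal
Simple Bouguer anomaly = -113.67 − (49.17) = -162.84 mGal
Complete Bouguer anomaly = -162.84 + 2.15 = -160.69 mGal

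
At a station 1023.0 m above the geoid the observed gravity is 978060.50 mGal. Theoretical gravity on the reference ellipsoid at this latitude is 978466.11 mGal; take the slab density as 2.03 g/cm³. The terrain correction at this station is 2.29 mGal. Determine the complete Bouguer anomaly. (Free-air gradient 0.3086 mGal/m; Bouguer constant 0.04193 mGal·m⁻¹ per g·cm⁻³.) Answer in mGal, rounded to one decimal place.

Free-air correction = 0.3086 × 1023.0 = 315.70 mGal
Free-air anomaly = 978060.50 − 978466.11 + (315.70) = -89.91 mGal
Bouguer slab correction = 0.04193 × 2.03 × 1023.0 = 87.08 mGal
Simple Bouguer anomaly = -89.91 − (87.08) = -176.99 mGal
Complete Bouguer anomaly = -176.99 + 2.29 = -174.70 mGal

-174.7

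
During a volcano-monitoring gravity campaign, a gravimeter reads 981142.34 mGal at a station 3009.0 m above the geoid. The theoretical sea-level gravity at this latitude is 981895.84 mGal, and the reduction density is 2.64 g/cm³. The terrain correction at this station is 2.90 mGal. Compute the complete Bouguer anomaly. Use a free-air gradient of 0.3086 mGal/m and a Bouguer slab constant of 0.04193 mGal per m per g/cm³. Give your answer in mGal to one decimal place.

-155.1

Free-air correction = 0.3086 × 3009.0 = 928.58 mGal
Free-air anomaly = 981142.34 − 981895.84 + (928.58) = 175.08 mGal
Bouguer slab correction = 0.04193 × 2.64 × 3009.0 = 333.08 mGal
Simple Bouguer anomaly = 175.08 − (333.08) = -158.00 mGal
Complete Bouguer anomaly = -158.00 + 2.90 = -155.10 mGal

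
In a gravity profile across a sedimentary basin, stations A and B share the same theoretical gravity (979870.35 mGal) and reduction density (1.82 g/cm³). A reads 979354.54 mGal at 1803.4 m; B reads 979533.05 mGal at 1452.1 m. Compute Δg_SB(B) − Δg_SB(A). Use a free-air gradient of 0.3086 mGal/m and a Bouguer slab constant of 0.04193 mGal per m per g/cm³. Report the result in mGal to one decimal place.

96.9

Δg_SB(A) = 979354.54 − 979870.35 + 0.3086×1803.4 − 0.04193×1.82×1803.4 = -96.90 mGal
Δg_SB(B) = 979533.05 − 979870.35 + 0.3086×1452.1 − 0.04193×1.82×1452.1 = 0.00 mGal
Difference = 0.00 − (-96.90) = 96.90 mGal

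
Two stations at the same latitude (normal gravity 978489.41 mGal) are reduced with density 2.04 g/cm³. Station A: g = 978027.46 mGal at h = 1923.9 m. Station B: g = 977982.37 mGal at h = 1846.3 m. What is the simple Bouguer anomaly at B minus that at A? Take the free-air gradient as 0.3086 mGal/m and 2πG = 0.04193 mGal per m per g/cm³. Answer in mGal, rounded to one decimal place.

-62.4

Δg_SB(A) = 978027.46 − 978489.41 + 0.3086×1923.9 − 0.04193×2.04×1923.9 = -32.80 mGal
Δg_SB(B) = 977982.37 − 978489.41 + 0.3086×1846.3 − 0.04193×2.04×1846.3 = -95.20 mGal
Difference = -95.20 − (-32.80) = -62.40 mGal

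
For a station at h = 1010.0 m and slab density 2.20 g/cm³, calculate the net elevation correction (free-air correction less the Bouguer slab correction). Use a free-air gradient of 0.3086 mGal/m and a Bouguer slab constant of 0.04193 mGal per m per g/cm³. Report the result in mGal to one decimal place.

Combined gradient = 0.3086 − 0.04193 × 2.20 = 0.2163540 mGal/m
Combined elevation correction = 0.2163540 × 1010.0 = 218.5 mGal

218.5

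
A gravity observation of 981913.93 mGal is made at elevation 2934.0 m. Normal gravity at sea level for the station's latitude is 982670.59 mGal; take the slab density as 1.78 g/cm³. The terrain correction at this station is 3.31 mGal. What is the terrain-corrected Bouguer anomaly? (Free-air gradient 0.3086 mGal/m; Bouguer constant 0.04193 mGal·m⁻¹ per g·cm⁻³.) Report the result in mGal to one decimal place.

Free-air correction = 0.3086 × 2934.0 = 905.43 mGal
Free-air anomaly = 981913.93 − 982670.59 + (905.43) = 148.77 mGal
Bouguer slab correction = 0.04193 × 1.78 × 2934.0 = 218.98 mGal
Simple Bouguer anomaly = 148.77 − (218.98) = -70.21 mGal
Complete Bouguer anomaly = -70.21 + 3.31 = -66.90 mGal

-66.9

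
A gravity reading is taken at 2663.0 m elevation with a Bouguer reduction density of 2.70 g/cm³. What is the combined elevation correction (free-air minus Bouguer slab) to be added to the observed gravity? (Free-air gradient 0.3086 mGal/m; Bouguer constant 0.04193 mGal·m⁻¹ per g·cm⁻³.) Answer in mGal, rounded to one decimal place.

520.3

Combined gradient = 0.3086 − 0.04193 × 2.70 = 0.1953890 mGal/m
Combined elevation correction = 0.1953890 × 2663.0 = 520.3 mGal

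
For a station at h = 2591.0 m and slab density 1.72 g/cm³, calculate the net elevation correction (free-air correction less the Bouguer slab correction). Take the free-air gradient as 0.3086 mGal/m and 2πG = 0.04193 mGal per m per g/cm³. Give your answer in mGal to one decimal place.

Combined gradient = 0.3086 − 0.04193 × 1.72 = 0.2364804 mGal/m
Combined elevation correction = 0.2364804 × 2591.0 = 612.7 mGal

612.7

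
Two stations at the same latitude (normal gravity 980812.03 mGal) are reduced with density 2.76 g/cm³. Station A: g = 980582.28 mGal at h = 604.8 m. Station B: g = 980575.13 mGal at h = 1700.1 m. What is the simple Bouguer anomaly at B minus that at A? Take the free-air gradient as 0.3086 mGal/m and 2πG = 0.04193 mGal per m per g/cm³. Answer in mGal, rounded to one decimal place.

204.1

Δg_SB(A) = 980582.28 − 980812.03 + 0.3086×604.8 − 0.04193×2.76×604.8 = -113.10 mGal
Δg_SB(B) = 980575.13 − 980812.03 + 0.3086×1700.1 − 0.04193×2.76×1700.1 = 91.00 mGal
Difference = 91.00 − (-113.10) = 204.10 mGal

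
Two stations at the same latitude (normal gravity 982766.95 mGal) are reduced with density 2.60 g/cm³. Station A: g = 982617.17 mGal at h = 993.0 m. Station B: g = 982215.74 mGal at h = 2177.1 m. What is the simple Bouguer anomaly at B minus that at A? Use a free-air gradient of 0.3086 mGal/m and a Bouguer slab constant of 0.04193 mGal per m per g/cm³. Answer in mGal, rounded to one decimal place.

Δg_SB(A) = 982617.17 − 982766.95 + 0.3086×993.0 − 0.04193×2.60×993.0 = 48.40 mGal
Δg_SB(B) = 982215.74 − 982766.95 + 0.3086×2177.1 − 0.04193×2.60×2177.1 = -116.70 mGal
Difference = -116.70 − (48.40) = -165.10 mGal

-165.1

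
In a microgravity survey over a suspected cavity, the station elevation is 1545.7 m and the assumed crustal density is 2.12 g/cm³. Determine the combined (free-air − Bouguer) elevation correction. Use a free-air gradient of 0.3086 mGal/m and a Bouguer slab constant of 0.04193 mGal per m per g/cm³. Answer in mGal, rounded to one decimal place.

Combined gradient = 0.3086 − 0.04193 × 2.12 = 0.2197084 mGal/m
Combined elevation correction = 0.2197084 × 1545.7 = 339.6 mGal

339.6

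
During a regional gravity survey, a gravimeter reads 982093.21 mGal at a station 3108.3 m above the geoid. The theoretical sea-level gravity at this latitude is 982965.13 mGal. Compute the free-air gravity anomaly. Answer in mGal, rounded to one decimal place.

87.3

Free-air correction = 0.3086 × 3108.3 = 959.22 mGal
Free-air anomaly = 982093.21 − 982965.13 + (959.22) = 87.30 mGal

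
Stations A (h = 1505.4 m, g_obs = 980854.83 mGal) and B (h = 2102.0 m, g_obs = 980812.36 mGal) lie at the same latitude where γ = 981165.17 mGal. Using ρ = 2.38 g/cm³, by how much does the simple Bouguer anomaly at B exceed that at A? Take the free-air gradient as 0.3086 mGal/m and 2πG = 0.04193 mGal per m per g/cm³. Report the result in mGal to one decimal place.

Δg_SB(A) = 980854.83 − 981165.17 + 0.3086×1505.4 − 0.04193×2.38×1505.4 = 4.00 mGal
Δg_SB(B) = 980812.36 − 981165.17 + 0.3086×2102.0 − 0.04193×2.38×2102.0 = 86.10 mGal
Difference = 86.10 − (4.00) = 82.10 mGal

82.1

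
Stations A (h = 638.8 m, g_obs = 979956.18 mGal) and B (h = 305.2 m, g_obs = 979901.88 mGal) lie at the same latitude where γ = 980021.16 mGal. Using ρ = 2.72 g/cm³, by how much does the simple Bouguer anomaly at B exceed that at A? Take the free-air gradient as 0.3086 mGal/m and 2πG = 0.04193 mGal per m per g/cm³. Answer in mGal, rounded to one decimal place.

-119.2

Δg_SB(A) = 979956.18 − 980021.16 + 0.3086×638.8 − 0.04193×2.72×638.8 = 59.30 mGal
Δg_SB(B) = 979901.88 − 980021.16 + 0.3086×305.2 − 0.04193×2.72×305.2 = -59.90 mGal
Difference = -59.90 − (59.30) = -119.20 mGal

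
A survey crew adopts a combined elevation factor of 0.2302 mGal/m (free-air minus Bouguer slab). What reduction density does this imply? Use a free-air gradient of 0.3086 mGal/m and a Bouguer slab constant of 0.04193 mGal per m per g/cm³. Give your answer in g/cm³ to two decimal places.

0.2302 = 0.3086 − 0.04193 × ρ
ρ = (0.3086 − 0.2302) / 0.04193 = 1.87 g/cm³

1.87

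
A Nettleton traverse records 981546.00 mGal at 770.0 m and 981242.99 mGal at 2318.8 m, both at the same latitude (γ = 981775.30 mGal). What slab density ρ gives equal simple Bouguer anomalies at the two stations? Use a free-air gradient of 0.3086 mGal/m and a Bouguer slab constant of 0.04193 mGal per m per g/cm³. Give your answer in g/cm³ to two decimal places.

2.69

Δg_obs = 981242.99 − 981546.00 = -303.01 mGal over Δh = 2318.8 − 770.0 = 1548.8 m
Equal Bouguer anomalies ⇒ Δg_obs + (0.3086 − 0.04193ρ)·Δh = 0
0.3086 − 0.04193ρ = −Δg_obs/Δh = 0.19564
ρ = (0.3086 − 0.19564) / 0.04193 = 2.69 g/cm³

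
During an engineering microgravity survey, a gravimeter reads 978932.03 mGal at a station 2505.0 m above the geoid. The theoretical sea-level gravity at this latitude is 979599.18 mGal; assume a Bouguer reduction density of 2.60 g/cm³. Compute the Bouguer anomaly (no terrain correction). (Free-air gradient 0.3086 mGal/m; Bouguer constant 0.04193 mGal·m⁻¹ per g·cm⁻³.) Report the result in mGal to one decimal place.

Free-air correction = 0.3086 × 2505.0 = 773.04 mGal
Free-air anomaly = 978932.03 − 979599.18 + (773.04) = 105.89 mGal
Bouguer slab correction = 0.04193 × 2.60 × 2505.0 = 273.09 mGal
Simple Bouguer anomaly = 105.89 − (273.09) = -167.20 mGal

-167.2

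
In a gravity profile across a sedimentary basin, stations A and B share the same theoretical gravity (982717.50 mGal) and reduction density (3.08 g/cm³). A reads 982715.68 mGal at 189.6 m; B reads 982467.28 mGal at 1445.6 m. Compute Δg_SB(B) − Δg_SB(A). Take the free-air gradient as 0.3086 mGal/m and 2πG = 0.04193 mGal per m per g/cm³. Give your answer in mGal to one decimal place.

Δg_SB(A) = 982715.68 − 982717.50 + 0.3086×189.6 − 0.04193×3.08×189.6 = 32.20 mGal
Δg_SB(B) = 982467.28 − 982717.50 + 0.3086×1445.6 − 0.04193×3.08×1445.6 = 9.20 mGal
Difference = 9.20 − (32.20) = -23.00 mGal

-23.0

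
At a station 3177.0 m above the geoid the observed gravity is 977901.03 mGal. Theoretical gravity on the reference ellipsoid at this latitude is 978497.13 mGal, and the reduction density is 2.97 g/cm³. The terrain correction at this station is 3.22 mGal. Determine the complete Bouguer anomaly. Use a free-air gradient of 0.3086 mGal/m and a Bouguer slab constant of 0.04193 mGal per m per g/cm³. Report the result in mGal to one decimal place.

Free-air correction = 0.3086 × 3177.0 = 980.42 mGal
Free-air anomaly = 977901.03 − 978497.13 + (980.42) = 384.32 mGal
Bouguer slab correction = 0.04193 × 2.97 × 3177.0 = 395.64 mGal
Simple Bouguer anomaly = 384.32 − (395.64) = -11.32 mGal
Complete Bouguer anomaly = -11.32 + 3.22 = -8.10 mGal

-8.1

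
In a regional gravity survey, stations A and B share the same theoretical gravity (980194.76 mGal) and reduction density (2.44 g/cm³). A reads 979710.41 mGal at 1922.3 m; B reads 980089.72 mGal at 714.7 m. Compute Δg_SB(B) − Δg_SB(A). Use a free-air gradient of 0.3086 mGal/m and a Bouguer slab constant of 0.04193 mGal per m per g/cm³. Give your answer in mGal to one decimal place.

Δg_SB(A) = 979710.41 − 980194.76 + 0.3086×1922.3 − 0.04193×2.44×1922.3 = -87.80 mGal
Δg_SB(B) = 980089.72 − 980194.76 + 0.3086×714.7 − 0.04193×2.44×714.7 = 42.40 mGal
Difference = 42.40 − (-87.80) = 130.20 mGal

130.2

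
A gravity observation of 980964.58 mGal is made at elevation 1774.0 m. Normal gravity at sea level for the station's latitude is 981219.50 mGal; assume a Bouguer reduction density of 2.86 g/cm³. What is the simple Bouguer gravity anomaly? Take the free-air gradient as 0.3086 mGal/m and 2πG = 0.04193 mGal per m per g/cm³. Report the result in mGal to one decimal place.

79.8

Free-air correction = 0.3086 × 1774.0 = 547.46 mGal
Free-air anomaly = 980964.58 − 981219.50 + (547.46) = 292.54 mGal
Bouguer slab correction = 0.04193 × 2.86 × 1774.0 = 212.74 mGal
Simple Bouguer anomaly = 292.54 − (212.74) = 79.80 mGal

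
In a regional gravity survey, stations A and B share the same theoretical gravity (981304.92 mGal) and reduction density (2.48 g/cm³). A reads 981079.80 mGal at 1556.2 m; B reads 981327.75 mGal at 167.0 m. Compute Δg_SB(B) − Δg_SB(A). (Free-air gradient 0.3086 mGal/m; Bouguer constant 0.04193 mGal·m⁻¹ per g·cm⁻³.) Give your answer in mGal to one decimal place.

Δg_SB(A) = 981079.80 − 981304.92 + 0.3086×1556.2 − 0.04193×2.48×1556.2 = 93.30 mGal
Δg_SB(B) = 981327.75 − 981304.92 + 0.3086×167.0 − 0.04193×2.48×167.0 = 57.00 mGal
Difference = 57.00 − (93.30) = -36.30 mGal

-36.3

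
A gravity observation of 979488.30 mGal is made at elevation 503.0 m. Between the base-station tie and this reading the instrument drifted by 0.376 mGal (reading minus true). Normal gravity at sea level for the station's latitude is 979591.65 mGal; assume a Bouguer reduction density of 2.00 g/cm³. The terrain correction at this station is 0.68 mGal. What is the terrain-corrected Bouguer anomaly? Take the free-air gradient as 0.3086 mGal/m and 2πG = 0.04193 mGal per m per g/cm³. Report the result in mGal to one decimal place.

Drift-corrected reading = 979488.30 − (0.376) = 979487.924 mGal
Free-air correction = 0.3086 × 503.0 = 155.23 mGal
Free-air anomaly = 979487.924 − 979591.65 + (155.23) = 51.504 mGal
Bouguer slab correction = 0.04193 × 2.00 × 503.0 = 42.18 mGal
Simple Bouguer anomaly = 51.504 − (42.18) = 9.324 mGal
Complete Bouguer anomaly = 9.324 + 0.68 = 10.004 mGal

10.0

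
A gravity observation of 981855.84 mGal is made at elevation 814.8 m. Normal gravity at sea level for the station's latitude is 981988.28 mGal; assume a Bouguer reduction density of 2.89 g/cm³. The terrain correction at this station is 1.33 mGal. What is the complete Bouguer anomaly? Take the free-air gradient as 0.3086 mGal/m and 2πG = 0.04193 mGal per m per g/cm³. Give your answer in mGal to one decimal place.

21.6

Free-air correction = 0.3086 × 814.8 = 251.45 mGal
Free-air anomaly = 981855.84 − 981988.28 + (251.45) = 119.01 mGal
Bouguer slab correction = 0.04193 × 2.89 × 814.8 = 98.74 mGal
Simple Bouguer anomaly = 119.01 − (98.74) = 20.27 mGal
Complete Bouguer anomaly = 20.27 + 1.33 = 21.60 mGal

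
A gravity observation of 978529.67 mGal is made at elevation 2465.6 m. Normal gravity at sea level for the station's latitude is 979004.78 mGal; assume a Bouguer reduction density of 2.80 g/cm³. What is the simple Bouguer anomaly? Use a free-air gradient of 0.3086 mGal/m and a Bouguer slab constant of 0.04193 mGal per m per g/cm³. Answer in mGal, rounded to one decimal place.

Free-air correction = 0.3086 × 2465.6 = 760.88 mGal
Free-air anomaly = 978529.67 − 979004.78 + (760.88) = 285.77 mGal
Bouguer slab correction = 0.04193 × 2.80 × 2465.6 = 289.47 mGal
Simple Bouguer anomaly = 285.77 − (289.47) = -3.70 mGal

-3.7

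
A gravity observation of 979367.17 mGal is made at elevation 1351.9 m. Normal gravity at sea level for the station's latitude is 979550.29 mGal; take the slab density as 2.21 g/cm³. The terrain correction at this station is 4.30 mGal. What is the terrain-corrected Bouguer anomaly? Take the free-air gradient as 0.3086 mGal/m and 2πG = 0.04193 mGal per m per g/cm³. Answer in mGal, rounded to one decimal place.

113.1

Free-air correction = 0.3086 × 1351.9 = 417.20 mGal
Free-air anomaly = 979367.17 − 979550.29 + (417.20) = 234.08 mGal
Bouguer slab correction = 0.04193 × 2.21 × 1351.9 = 125.27 mGal
Simple Bouguer anomaly = 234.08 − (125.27) = 108.81 mGal
Complete Bouguer anomaly = 108.81 + 4.30 = 113.11 mGal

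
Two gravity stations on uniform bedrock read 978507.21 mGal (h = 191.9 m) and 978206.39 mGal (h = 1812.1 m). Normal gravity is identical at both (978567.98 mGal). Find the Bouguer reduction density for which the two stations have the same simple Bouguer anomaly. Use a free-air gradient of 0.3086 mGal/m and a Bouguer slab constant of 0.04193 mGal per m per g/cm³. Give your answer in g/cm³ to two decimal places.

2.93

Δg_obs = 978206.39 − 978507.21 = -300.82 mGal over Δh = 1812.1 − 191.9 = 1620.2 m
Equal Bouguer anomalies ⇒ Δg_obs + (0.3086 − 0.04193ρ)·Δh = 0
0.3086 − 0.04193ρ = −Δg_obs/Δh = 0.18567
ρ = (0.3086 − 0.18567) / 0.04193 = 2.93 g/cm³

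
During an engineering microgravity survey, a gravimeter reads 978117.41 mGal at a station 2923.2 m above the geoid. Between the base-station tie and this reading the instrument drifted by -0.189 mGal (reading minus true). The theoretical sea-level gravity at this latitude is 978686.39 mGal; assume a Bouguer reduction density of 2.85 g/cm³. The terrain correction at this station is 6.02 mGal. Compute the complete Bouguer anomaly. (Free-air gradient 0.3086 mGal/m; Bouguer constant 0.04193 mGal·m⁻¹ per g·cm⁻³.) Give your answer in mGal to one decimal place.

-10.0

Drift-corrected reading = 978117.41 − (-0.189) = 978117.599 mGal
Free-air correction = 0.3086 × 2923.2 = 902.10 mGal
Free-air anomaly = 978117.599 − 978686.39 + (902.10) = 333.309 mGal
Bouguer slab correction = 0.04193 × 2.85 × 2923.2 = 349.32 mGal
Simple Bouguer anomaly = 333.309 − (349.32) = -16.011 mGal
Complete Bouguer anomaly = -16.011 + 6.02 = -9.991 mGal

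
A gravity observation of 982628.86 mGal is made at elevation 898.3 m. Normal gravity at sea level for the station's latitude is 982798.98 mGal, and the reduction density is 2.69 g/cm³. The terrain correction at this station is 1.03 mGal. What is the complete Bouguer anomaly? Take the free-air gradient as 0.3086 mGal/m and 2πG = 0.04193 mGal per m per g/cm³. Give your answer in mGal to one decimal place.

Free-air correction = 0.3086 × 898.3 = 277.22 mGal
Free-air anomaly = 982628.86 − 982798.98 + (277.22) = 107.10 mGal
Bouguer slab correction = 0.04193 × 2.69 × 898.3 = 101.32 mGal
Simple Bouguer anomaly = 107.10 − (101.32) = 5.78 mGal
Complete Bouguer anomaly = 5.78 + 1.03 = 6.81 mGal

6.8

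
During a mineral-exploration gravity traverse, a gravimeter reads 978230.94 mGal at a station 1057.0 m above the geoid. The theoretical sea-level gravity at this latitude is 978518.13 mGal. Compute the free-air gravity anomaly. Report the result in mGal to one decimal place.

39.0

Free-air correction = 0.3086 × 1057.0 = 326.19 mGal
Free-air anomaly = 978230.94 − 978518.13 + (326.19) = 39.00 mGal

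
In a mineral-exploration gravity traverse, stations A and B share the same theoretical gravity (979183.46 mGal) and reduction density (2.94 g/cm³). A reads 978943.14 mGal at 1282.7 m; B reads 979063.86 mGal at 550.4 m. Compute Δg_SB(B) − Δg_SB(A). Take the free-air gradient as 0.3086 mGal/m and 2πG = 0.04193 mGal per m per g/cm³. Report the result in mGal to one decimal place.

-15.0

Δg_SB(A) = 978943.14 − 979183.46 + 0.3086×1282.7 − 0.04193×2.94×1282.7 = -2.60 mGal
Δg_SB(B) = 979063.86 − 979183.46 + 0.3086×550.4 − 0.04193×2.94×550.4 = -17.60 mGal
Difference = -17.60 − (-2.60) = -15.00 mGal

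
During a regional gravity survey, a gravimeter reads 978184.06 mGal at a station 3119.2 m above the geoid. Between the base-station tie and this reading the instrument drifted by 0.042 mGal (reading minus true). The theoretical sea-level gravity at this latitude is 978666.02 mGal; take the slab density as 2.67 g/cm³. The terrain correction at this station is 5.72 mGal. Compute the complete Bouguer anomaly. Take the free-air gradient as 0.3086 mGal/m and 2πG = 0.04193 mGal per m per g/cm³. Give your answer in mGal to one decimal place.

Drift-corrected reading = 978184.06 − (0.042) = 978184.018 mGal
Free-air correction = 0.3086 × 3119.2 = 962.59 mGal
Free-air anomaly = 978184.018 − 978666.02 + (962.59) = 480.588 mGal
Bouguer slab correction = 0.04193 × 2.67 × 3119.2 = 349.20 mGal
Simple Bouguer anomaly = 480.588 − (349.20) = 131.388 mGal
Complete Bouguer anomaly = 131.388 + 5.72 = 137.108 mGal

137.1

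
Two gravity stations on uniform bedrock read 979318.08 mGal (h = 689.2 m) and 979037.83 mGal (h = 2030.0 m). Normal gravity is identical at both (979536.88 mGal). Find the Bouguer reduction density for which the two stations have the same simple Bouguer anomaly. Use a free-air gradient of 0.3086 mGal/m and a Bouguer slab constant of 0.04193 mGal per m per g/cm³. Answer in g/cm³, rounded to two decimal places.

2.37

Δg_obs = 979037.83 − 979318.08 = -280.25 mGal over Δh = 2030.0 − 689.2 = 1340.8 m
Equal Bouguer anomalies ⇒ Δg_obs + (0.3086 − 0.04193ρ)·Δh = 0
0.3086 − 0.04193ρ = −Δg_obs/Δh = 0.20902
ρ = (0.3086 − 0.20902) / 0.04193 = 2.37 g/cm³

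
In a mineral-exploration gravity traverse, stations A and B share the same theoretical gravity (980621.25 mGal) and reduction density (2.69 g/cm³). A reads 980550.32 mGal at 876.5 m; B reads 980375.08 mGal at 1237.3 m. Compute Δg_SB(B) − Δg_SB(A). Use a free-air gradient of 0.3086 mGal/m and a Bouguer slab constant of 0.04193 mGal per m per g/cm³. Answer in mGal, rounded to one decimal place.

-104.6

Δg_SB(A) = 980550.32 − 980621.25 + 0.3086×876.5 − 0.04193×2.69×876.5 = 100.70 mGal
Δg_SB(B) = 980375.08 − 980621.25 + 0.3086×1237.3 − 0.04193×2.69×1237.3 = -3.90 mGal
Difference = -3.90 − (100.70) = -104.60 mGal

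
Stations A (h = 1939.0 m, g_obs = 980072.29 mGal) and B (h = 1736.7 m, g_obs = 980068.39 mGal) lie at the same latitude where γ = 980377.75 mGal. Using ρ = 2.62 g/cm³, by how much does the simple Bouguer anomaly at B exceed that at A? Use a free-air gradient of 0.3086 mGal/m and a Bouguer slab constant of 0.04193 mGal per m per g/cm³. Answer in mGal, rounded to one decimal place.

-44.1

Δg_SB(A) = 980072.29 − 980377.75 + 0.3086×1939.0 − 0.04193×2.62×1939.0 = 79.90 mGal
Δg_SB(B) = 980068.39 − 980377.75 + 0.3086×1736.7 − 0.04193×2.62×1736.7 = 35.80 mGal
Difference = 35.80 − (79.90) = -44.10 mGal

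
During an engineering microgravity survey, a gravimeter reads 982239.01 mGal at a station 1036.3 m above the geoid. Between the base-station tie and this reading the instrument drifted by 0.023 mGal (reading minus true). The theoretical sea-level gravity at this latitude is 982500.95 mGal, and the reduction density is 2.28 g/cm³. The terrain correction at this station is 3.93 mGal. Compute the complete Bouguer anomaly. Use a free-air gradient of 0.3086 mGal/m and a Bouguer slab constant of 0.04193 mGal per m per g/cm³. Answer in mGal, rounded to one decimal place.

-37.3

Drift-corrected reading = 982239.01 − (0.023) = 982238.987 mGal
Free-air correction = 0.3086 × 1036.3 = 319.80 mGal
Free-air anomaly = 982238.987 − 982500.95 + (319.80) = 57.837 mGal
Bouguer slab correction = 0.04193 × 2.28 × 1036.3 = 99.07 mGal
Simple Bouguer anomaly = 57.837 − (99.07) = -41.233 mGal
Complete Bouguer anomaly = -41.233 + 3.93 = -37.303 mGal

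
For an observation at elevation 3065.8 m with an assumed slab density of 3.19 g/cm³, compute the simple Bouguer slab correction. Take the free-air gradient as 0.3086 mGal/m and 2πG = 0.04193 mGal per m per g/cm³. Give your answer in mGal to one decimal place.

Bouguer slab correction = 0.04193 × 3.19 × 3065.8 = 410.1 mGal

410.1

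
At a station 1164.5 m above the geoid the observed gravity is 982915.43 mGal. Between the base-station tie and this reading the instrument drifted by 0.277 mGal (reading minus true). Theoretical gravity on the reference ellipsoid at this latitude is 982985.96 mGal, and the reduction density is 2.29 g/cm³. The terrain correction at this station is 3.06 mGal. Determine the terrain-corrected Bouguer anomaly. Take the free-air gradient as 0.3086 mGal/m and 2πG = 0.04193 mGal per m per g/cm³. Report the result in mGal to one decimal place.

Drift-corrected reading = 982915.43 − (0.277) = 982915.153 mGal
Free-air correction = 0.3086 × 1164.5 = 359.36 mGal
Free-air anomaly = 982915.153 − 982985.96 + (359.36) = 288.553 mGal
Bouguer slab correction = 0.04193 × 2.29 × 1164.5 = 111.81 mGal
Simple Bouguer anomaly = 288.553 − (111.81) = 176.743 mGal
Complete Bouguer anomaly = 176.743 + 3.06 = 179.803 mGal

179.8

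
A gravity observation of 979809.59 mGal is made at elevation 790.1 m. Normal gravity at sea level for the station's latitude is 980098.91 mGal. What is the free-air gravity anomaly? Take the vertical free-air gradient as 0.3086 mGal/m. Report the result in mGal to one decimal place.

-45.5

Free-air correction = 0.3086 × 790.1 = 243.82 mGal
Free-air anomaly = 979809.59 − 980098.91 + (243.82) = -45.50 mGal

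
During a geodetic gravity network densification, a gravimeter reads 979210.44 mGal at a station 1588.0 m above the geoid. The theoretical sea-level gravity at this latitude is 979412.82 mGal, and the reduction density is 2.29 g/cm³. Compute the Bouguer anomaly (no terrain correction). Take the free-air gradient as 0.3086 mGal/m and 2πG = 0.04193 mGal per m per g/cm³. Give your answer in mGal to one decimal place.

135.2

Free-air correction = 0.3086 × 1588.0 = 490.06 mGal
Free-air anomaly = 979210.44 − 979412.82 + (490.06) = 287.68 mGal
Bouguer slab correction = 0.04193 × 2.29 × 1588.0 = 152.48 mGal
Simple Bouguer anomaly = 287.68 − (152.48) = 135.20 mGal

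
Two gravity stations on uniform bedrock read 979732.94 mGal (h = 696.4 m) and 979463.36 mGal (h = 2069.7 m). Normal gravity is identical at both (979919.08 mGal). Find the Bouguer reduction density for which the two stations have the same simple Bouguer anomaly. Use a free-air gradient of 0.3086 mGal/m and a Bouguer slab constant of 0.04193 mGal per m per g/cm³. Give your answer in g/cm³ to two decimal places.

Δg_obs = 979463.36 − 979732.94 = -269.58 mGal over Δh = 2069.7 − 696.4 = 1373.3 m
Equal Bouguer anomalies ⇒ Δg_obs + (0.3086 − 0.04193ρ)·Δh = 0
0.3086 − 0.04193ρ = −Δg_obs/Δh = 0.19630
ρ = (0.3086 − 0.19630) / 0.04193 = 2.68 g/cm³

2.68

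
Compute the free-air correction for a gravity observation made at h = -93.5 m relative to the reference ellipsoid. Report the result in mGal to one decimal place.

Free-air correction = 0.3086 × -93.5 = -28.9 mGal

-28.9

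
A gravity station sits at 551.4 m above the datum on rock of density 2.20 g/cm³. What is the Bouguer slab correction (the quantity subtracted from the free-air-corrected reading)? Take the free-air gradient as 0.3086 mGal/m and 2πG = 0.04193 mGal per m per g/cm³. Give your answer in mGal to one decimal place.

Bouguer slab correction = 0.04193 × 2.20 × 551.4 = 50.9 mGal

50.9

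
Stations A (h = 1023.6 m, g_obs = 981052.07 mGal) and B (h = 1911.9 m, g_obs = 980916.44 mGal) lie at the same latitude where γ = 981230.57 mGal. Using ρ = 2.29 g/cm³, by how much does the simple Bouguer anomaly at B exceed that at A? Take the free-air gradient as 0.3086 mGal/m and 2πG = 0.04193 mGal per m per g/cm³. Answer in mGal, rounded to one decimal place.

Δg_SB(A) = 981052.07 − 981230.57 + 0.3086×1023.6 − 0.04193×2.29×1023.6 = 39.10 mGal
Δg_SB(B) = 980916.44 − 981230.57 + 0.3086×1911.9 − 0.04193×2.29×1911.9 = 92.30 mGal
Difference = 92.30 − (39.10) = 53.20 mGal

53.2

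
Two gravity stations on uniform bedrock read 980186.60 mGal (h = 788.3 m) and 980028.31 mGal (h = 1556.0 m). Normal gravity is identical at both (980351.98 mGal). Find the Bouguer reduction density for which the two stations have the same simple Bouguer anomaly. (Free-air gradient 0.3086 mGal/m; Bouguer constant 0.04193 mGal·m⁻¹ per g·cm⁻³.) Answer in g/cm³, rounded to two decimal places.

Δg_obs = 980028.31 − 980186.60 = -158.29 mGal over Δh = 1556.0 − 788.3 = 767.7 m
Equal Bouguer anomalies ⇒ Δg_obs + (0.3086 − 0.04193ρ)·Δh = 0
0.3086 − 0.04193ρ = −Δg_obs/Δh = 0.20619
ρ = (0.3086 − 0.20619) / 0.04193 = 2.44 g/cm³

2.44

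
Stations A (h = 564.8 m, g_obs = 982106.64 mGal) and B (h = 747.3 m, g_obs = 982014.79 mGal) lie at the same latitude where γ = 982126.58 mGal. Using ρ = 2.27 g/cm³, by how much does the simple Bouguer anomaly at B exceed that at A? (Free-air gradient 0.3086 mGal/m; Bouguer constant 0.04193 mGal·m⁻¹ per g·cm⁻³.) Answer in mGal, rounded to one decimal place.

-52.9

Δg_SB(A) = 982106.64 − 982126.58 + 0.3086×564.8 − 0.04193×2.27×564.8 = 100.60 mGal
Δg_SB(B) = 982014.79 − 982126.58 + 0.3086×747.3 − 0.04193×2.27×747.3 = 47.70 mGal
Difference = 47.70 − (100.60) = -52.90 mGal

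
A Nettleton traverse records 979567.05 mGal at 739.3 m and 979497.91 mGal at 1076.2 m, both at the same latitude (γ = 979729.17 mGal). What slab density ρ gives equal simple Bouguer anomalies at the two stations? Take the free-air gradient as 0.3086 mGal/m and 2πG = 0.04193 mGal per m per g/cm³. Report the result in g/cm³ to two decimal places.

Δg_obs = 979497.91 − 979567.05 = -69.14 mGal over Δh = 1076.2 − 739.3 = 336.9 m
Equal Bouguer anomalies ⇒ Δg_obs + (0.3086 − 0.04193ρ)·Δh = 0
0.3086 − 0.04193ρ = −Δg_obs/Δh = 0.20522
ρ = (0.3086 − 0.20522) / 0.04193 = 2.47 g/cm³

2.47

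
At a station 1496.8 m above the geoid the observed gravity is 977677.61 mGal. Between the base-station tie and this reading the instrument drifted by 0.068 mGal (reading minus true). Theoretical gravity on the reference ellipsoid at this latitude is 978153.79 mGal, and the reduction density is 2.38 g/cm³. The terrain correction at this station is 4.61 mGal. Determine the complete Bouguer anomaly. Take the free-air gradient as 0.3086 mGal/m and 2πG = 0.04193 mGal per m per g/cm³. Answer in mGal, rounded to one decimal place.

-159.1

Drift-corrected reading = 977677.61 − (0.068) = 977677.542 mGal
Free-air correction = 0.3086 × 1496.8 = 461.91 mGal
Free-air anomaly = 977677.542 − 978153.79 + (461.91) = -14.338 mGal
Bouguer slab correction = 0.04193 × 2.38 × 1496.8 = 149.37 mGal
Simple Bouguer anomaly = -14.338 − (149.37) = -163.708 mGal
Complete Bouguer anomaly = -163.708 + 4.61 = -159.098 mGal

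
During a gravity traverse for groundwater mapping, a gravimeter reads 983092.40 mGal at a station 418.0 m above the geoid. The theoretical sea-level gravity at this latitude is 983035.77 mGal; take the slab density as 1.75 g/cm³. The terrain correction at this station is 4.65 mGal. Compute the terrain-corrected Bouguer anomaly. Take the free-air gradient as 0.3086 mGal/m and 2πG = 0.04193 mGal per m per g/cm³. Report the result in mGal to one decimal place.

159.6

Free-air correction = 0.3086 × 418.0 = 128.99 mGal
Free-air anomaly = 983092.40 − 983035.77 + (128.99) = 185.62 mGal
Bouguer slab correction = 0.04193 × 1.75 × 418.0 = 30.67 mGal
Simple Bouguer anomaly = 185.62 − (30.67) = 154.95 mGal
Complete Bouguer anomaly = 154.95 + 4.65 = 159.60 mGal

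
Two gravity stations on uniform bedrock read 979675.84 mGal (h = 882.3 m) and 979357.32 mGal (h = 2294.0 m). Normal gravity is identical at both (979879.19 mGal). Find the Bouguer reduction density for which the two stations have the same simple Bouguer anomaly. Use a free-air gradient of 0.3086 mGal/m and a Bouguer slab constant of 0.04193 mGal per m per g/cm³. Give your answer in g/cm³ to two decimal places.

Δg_obs = 979357.32 − 979675.84 = -318.52 mGal over Δh = 2294.0 − 882.3 = 1411.7 m
Equal Bouguer anomalies ⇒ Δg_obs + (0.3086 − 0.04193ρ)·Δh = 0
0.3086 − 0.04193ρ = −Δg_obs/Δh = 0.22563
ρ = (0.3086 − 0.22563) / 0.04193 = 1.98 g/cm³

1.98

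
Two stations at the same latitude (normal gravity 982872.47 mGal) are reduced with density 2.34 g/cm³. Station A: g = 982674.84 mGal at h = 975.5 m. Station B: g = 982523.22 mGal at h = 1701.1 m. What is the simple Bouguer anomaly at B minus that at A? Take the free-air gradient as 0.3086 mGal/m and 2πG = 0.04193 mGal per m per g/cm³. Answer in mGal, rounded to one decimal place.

Δg_SB(A) = 982674.84 − 982872.47 + 0.3086×975.5 − 0.04193×2.34×975.5 = 7.70 mGal
Δg_SB(B) = 982523.22 − 982872.47 + 0.3086×1701.1 − 0.04193×2.34×1701.1 = 8.80 mGal
Difference = 8.80 − (7.70) = 1.10 mGal

1.1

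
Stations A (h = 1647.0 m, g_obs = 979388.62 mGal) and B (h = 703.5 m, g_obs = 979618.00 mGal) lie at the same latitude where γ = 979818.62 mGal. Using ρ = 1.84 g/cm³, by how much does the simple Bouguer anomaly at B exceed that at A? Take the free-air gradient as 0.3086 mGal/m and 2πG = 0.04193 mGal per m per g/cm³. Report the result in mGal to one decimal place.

Δg_SB(A) = 979388.62 − 979818.62 + 0.3086×1647.0 − 0.04193×1.84×1647.0 = -48.80 mGal
Δg_SB(B) = 979618.00 − 979818.62 + 0.3086×703.5 − 0.04193×1.84×703.5 = -37.80 mGal
Difference = -37.80 − (-48.80) = 11.00 mGal

11.0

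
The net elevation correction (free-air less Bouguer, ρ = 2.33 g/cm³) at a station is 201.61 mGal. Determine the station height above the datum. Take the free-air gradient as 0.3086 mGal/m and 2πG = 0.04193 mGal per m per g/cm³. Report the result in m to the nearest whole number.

956

Combined gradient = 0.3086 − 0.04193 × 2.33 = 0.2109031 mGal/m
h = 201.61 / 0.2109031 = 955.94 m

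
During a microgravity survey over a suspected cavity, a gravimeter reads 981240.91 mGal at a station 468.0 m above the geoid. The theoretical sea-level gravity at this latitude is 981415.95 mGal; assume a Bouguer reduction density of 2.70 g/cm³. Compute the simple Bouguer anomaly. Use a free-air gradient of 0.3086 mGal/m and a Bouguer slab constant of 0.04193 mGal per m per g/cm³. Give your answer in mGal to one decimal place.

-83.6

Free-air correction = 0.3086 × 468.0 = 144.42 mGal
Free-air anomaly = 981240.91 − 981415.95 + (144.42) = -30.62 mGal
Bouguer slab correction = 0.04193 × 2.70 × 468.0 = 52.98 mGal
Simple Bouguer anomaly = -30.62 − (52.98) = -83.60 mGal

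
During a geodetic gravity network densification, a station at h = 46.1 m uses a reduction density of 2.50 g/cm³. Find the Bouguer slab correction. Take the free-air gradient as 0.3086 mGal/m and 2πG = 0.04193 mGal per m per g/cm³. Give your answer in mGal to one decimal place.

Bouguer slab correction = 0.04193 × 2.50 × 46.1 = 4.8 mGal

4.8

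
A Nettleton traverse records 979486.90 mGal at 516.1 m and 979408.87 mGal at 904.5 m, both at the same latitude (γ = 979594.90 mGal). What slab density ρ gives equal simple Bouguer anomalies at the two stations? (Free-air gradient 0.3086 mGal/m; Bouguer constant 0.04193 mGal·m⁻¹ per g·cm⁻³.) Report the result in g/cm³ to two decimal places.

2.57

Δg_obs = 979408.87 − 979486.90 = -78.03 mGal over Δh = 904.5 − 516.1 = 388.4 m
Equal Bouguer anomalies ⇒ Δg_obs + (0.3086 − 0.04193ρ)·Δh = 0
0.3086 − 0.04193ρ = −Δg_obs/Δh = 0.20090
ρ = (0.3086 − 0.20090) / 0.04193 = 2.57 g/cm³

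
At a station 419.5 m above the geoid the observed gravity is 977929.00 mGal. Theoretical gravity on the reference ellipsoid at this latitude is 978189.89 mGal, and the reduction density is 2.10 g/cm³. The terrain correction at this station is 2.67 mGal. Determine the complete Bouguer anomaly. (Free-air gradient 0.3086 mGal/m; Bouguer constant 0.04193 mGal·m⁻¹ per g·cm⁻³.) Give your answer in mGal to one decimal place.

Free-air correction = 0.3086 × 419.5 = 129.46 mGal
Free-air anomaly = 977929.00 − 978189.89 + (129.46) = -131.43 mGal
Bouguer slab correction = 0.04193 × 2.10 × 419.5 = 36.94 mGal
Simple Bouguer anomaly = -131.43 − (36.94) = -168.37 mGal
Complete Bouguer anomaly = -168.37 + 2.67 = -165.70 mGal

-165.7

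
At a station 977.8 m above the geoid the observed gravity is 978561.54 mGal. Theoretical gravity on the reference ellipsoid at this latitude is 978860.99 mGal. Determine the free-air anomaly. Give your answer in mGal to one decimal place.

2.3

Free-air correction = 0.3086 × 977.8 = 301.75 mGal
Free-air anomaly = 978561.54 − 978860.99 + (301.75) = 2.30 mGal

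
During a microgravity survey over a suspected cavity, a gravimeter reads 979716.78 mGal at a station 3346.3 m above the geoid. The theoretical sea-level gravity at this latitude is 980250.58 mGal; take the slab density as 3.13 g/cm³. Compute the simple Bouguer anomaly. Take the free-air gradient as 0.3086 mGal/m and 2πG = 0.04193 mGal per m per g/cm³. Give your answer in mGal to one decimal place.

Free-air correction = 0.3086 × 3346.3 = 1032.67 mGal
Free-air anomaly = 979716.78 − 980250.58 + (1032.67) = 498.87 mGal
Bouguer slab correction = 0.04193 × 3.13 × 3346.3 = 439.17 mGal
Simple Bouguer anomaly = 498.87 − (439.17) = 59.70 mGal

59.7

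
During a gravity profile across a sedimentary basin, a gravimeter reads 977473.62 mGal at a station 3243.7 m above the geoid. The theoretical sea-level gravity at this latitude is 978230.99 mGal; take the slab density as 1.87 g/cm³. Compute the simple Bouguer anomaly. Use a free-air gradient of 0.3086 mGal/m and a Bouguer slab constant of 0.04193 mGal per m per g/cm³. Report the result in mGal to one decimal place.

-10.7

Free-air correction = 0.3086 × 3243.7 = 1001.01 mGal
Free-air anomaly = 977473.62 − 978230.99 + (1001.01) = 243.64 mGal
Bouguer slab correction = 0.04193 × 1.87 × 3243.7 = 254.34 mGal
Simple Bouguer anomaly = 243.64 − (254.34) = -10.70 mGal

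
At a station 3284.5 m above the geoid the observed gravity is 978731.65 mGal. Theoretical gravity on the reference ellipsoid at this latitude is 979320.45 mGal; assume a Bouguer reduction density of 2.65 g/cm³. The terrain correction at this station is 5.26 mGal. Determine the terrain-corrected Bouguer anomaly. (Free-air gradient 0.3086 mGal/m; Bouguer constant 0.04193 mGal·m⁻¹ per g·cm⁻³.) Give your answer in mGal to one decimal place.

65.1

Free-air correction = 0.3086 × 3284.5 = 1013.60 mGal
Free-air anomaly = 978731.65 − 979320.45 + (1013.60) = 424.80 mGal
Bouguer slab correction = 0.04193 × 2.65 × 3284.5 = 364.96 mGal
Simple Bouguer anomaly = 424.80 − (364.96) = 59.84 mGal
Complete Bouguer anomaly = 59.84 + 5.26 = 65.10 mGal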